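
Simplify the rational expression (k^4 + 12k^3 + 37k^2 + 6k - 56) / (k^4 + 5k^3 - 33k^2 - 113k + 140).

By polynomial division,
  k^4 + 12k^3 + 37k^2 + 6k - 56 = (k^4 + 5k^3 - 33k^2 - 113k + 140) + (7k^3 + 70k^2 + 119k - 196)
  k^4 + 5k^3 - 33k^2 - 113k + 140 = ((1/7)k - 5/7)(7k^3 + 70k^2 + 119k - 196) + (0)
Last nonzero remainder: 7k^3 + 70k^2 + 119k - 196. Dividing through by 7 gives the monic gcd k^3 + 10k^2 + 17k - 28.
Cancel k^3 + 10k^2 + 17k - 28 from numerator and denominator to get the reduced form.

(k + 2)/(k - 5)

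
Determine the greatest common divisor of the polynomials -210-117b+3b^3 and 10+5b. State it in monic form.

Repeated division with remainder:
  3b^3-117b-210 = ((3/5)b^2-(6/5)b-21)(5b+10) + (0)
Last nonzero remainder: 5b+10. Dividing through by 5 gives the monic gcd b+2.

2+b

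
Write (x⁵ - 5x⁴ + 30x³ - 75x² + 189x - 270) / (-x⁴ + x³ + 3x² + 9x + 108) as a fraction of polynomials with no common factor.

(-x³ + 5x² - 21x + 30)/(x² - x - 12)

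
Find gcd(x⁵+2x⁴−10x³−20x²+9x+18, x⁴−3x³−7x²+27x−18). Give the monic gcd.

Repeated division with remainder:
  x⁵+2x⁴−10x³−20x²+9x+18 = (x+5)(x⁴−3x³−7x²+27x−18) + (12x³−12x²−108x+108)
  x⁴−3x³−7x²+27x−18 = ((1/12)x−1/6)(12x³−12x²−108x+108) + (0)
Last nonzero remainder: 12x³−12x²−108x+108. Dividing through by 12 gives the monic gcd x³−x²−9x+9.

x³−x²−9x+9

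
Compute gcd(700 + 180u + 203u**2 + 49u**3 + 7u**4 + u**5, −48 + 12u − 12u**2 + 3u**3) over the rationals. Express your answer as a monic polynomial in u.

Apply the Euclidean algorithm:
  u**5 + 7u**4 + 49u**3 + 203u**2 + 180u + 700 = ((1/3)u**2 + (11/3)u + 89/3)(3u**3 − 12u**2 + 12u − 48) + (531u**2 + 2124)
  3u**3 − 12u**2 + 12u − 48 = ((1/177)u − 4/177)(531u**2 + 2124) + (0)
Last nonzero remainder: 531u**2 + 2124. Dividing through by 531 gives the monic gcd u**2 + 4.

4 + u**2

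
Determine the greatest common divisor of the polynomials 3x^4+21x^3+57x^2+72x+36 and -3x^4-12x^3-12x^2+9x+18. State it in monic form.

x^3+5x^2+9x+6

Repeated division with remainder:
  3x^4+21x^3+57x^2+72x+36 = (-1)(-3x^4-12x^3-12x^2+9x+18) + (9x^3+45x^2+81x+54)
  -3x^4-12x^3-12x^2+9x+18 = (-(1/3)x+1/3)(9x^3+45x^2+81x+54) + (0)
Last nonzero remainder: 9x^3+45x^2+81x+54. Dividing through by 9 gives the monic gcd x^3+5x^2+9x+6.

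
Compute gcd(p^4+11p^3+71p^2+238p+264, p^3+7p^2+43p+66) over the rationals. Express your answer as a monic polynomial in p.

p^3+7p^2+43p+66

Euclidean algorithm in ℚ[p]:
  p^4+11p^3+71p^2+238p+264 = (p+4)(p^3+7p^2+43p+66) + (0)
The last nonzero remainder p^3+7p^2+43p+66 is already monic.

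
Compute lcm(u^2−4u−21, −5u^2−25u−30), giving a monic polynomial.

Euclidean algorithm in ℚ[u]:
  u^2−4u−21 = (−1/5)(−5u^2−25u−30) + (−9u−27)
  −5u^2−25u−30 = ((5/9)u+10/9)(−9u−27) + (0)
Last nonzero remainder: −9u−27. Dividing through by −9 gives the monic gcd u+3.
Then lcm(f, g) = f·g / gcd(f, g); expanding and making the result monic gives the answer.

u^3−2u^2−29u−42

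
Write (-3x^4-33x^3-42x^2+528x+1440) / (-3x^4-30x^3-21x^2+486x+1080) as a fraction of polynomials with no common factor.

(x+4)/(x+3)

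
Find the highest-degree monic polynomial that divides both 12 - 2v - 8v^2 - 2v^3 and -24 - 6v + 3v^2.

2 + v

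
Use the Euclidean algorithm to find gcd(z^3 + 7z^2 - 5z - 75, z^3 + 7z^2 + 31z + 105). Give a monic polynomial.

z + 5

By polynomial division,
  z^3 + 7z^2 - 5z - 75 = (z^3 + 7z^2 + 31z + 105) + (-36z - 180)
  z^3 + 7z^2 + 31z + 105 = (-(1/36)z^2 - (1/18)z - 7/12)(-36z - 180) + (0)
Last nonzero remainder: -36z - 180. Dividing through by -36 gives the monic gcd z + 5.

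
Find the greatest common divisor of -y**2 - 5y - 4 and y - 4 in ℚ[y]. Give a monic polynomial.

By polynomial division,
  -y**2 - 5y - 4 = (-y - 9)(y - 4) + (-40)
  y - 4 = (-(1/40)y + 1/10)(-40) + (0)
The last nonzero remainder is the constant -40, so the polynomials are coprime and gcd = 1.

1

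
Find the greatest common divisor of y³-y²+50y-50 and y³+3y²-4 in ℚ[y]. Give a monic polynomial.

Apply the Euclidean algorithm:
  y³-y²+50y-50 = (y³+3y²-4) + (-4y²+50y-46)
  y³+3y²-4 = (-(1/4)y-31/8)(-4y²+50y-46) + ((729/4)y-729/4)
  -4y²+50y-46 = (-(16/729)y+184/729)((729/4)y-729/4) + (0)
Last nonzero remainder: (729/4)y-729/4. Dividing through by 729/4 gives the monic gcd y-1.

y-1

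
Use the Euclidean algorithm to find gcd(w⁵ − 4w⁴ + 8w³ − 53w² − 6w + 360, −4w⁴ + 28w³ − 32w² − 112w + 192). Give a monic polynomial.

Repeated division with remainder:
  w⁵ − 4w⁴ + 8w³ − 53w² − 6w + 360 = (−(1/4)w − 3/4)(−4w⁴ + 28w³ − 32w² − 112w + 192) + (21w³ − 105w² − 42w + 504)
  −4w⁴ + 28w³ − 32w² − 112w + 192 = (−(4/21)w + 8/21)(21w³ − 105w² − 42w + 504) + (0)
Last nonzero remainder: 21w³ − 105w² − 42w + 504. Dividing through by 21 gives the monic gcd w³ − 5w² − 2w + 24.

w³ − 5w² − 2w + 24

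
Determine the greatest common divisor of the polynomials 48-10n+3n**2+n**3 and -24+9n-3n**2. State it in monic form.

Euclidean algorithm in ℚ[n]:
  n**3+3n**2-10n+48 = (-(1/3)n-2)(-3n**2+9n-24) + (0)
Last nonzero remainder: -3n**2+9n-24. Dividing through by -3 gives the monic gcd n**2-3n+8.

8-3n+n**2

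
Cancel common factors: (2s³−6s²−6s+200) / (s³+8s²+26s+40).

Apply the Euclidean algorithm:
  2s³−6s²−6s+200 = (2)(s³+8s²+26s+40) + (−22s²−58s+120)
  s³+8s²+26s+40 = (−(1/22)s−59/242)(−22s²−58s+120) + ((2095/121)s+8380/121)
  −22s²−58s+120 = (−(2662/2095)s+726/419)((2095/121)s+8380/121) + (0)
Last nonzero remainder: (2095/121)s+8380/121. Dividing through by 2095/121 gives the monic gcd s+4.
Cancel s+4 from numerator and denominator to get the reduced form.

(2s²−14s+50)/(s²+4s+10)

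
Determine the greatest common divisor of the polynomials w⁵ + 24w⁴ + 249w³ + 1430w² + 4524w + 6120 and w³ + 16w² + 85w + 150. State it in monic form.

Repeated division with remainder:
  w⁵ + 24w⁴ + 249w³ + 1430w² + 4524w + 6120 = (w² + 8w + 36)(w³ + 16w² + 85w + 150) + (24w² + 264w + 720)
  w³ + 16w² + 85w + 150 = ((1/24)w + 5/24)(24w² + 264w + 720) + (0)
Last nonzero remainder: 24w² + 264w + 720. Dividing through by 24 gives the monic gcd w² + 11w + 30.

w² + 11w + 30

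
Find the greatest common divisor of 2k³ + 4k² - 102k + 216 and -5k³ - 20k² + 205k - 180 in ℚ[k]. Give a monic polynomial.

Repeated division with remainder:
  2k³ + 4k² - 102k + 216 = (-2/5)(-5k³ - 20k² + 205k - 180) + (-4k² - 20k + 144)
  -5k³ - 20k² + 205k - 180 = ((5/4)k - 5/4)(-4k² - 20k + 144) + (0)
Last nonzero remainder: -4k² - 20k + 144. Dividing through by -4 gives the monic gcd k² + 5k - 36.

k² + 5k - 36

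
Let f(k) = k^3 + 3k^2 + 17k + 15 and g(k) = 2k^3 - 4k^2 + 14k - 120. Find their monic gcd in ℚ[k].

Apply the Euclidean algorithm:
  k^3 + 3k^2 + 17k + 15 = (1/2)(2k^3 - 4k^2 + 14k - 120) + (5k^2 + 10k + 75)
  2k^3 - 4k^2 + 14k - 120 = ((2/5)k - 8/5)(5k^2 + 10k + 75) + (0)
Last nonzero remainder: 5k^2 + 10k + 75. Dividing through by 5 gives the monic gcd k^2 + 2k + 15.

k^2 + 2k + 15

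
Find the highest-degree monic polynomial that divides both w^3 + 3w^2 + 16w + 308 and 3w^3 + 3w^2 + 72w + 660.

Apply the Euclidean algorithm:
  w^3 + 3w^2 + 16w + 308 = (1/3)(3w^3 + 3w^2 + 72w + 660) + (2w^2 - 8w + 88)
  3w^3 + 3w^2 + 72w + 660 = ((3/2)w + 15/2)(2w^2 - 8w + 88) + (0)
Last nonzero remainder: 2w^2 - 8w + 88. Dividing through by 2 gives the monic gcd w^2 - 4w + 44.

w^2 - 4w + 44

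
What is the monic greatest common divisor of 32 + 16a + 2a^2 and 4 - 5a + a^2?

Repeated division with remainder:
  2a^2 + 16a + 32 = (2)(a^2 - 5a + 4) + (26a + 24)
  a^2 - 5a + 4 = ((1/26)a - 77/338)(26a + 24) + (1600/169)
  26a + 24 = ((2197/800)a + 507/200)(1600/169) + (0)
The last nonzero remainder is the constant 1600/169, so the polynomials are coprime and gcd = 1.

1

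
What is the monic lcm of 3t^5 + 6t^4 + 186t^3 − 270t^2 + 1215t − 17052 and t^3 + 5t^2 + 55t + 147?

t^6 + 5t^5 + 68t^4 + 96t^3 + 135t^2 − 4469t − 17052

Repeated division with remainder:
  3t^5 + 6t^4 + 186t^3 − 270t^2 + 1215t − 17052 = (3t^2 − 9t + 66)(t^3 + 5t^2 + 55t + 147) + (−546t^2 − 1092t − 26754)
  t^3 + 5t^2 + 55t + 147 = (−(1/546)t − 1/182)(−546t^2 − 1092t − 26754) + (0)
Last nonzero remainder: −546t^2 − 1092t − 26754. Dividing through by −546 gives the monic gcd t^2 + 2t + 49.
Then lcm(f, g) = f·g / gcd(f, g); expanding and making the result monic gives the answer.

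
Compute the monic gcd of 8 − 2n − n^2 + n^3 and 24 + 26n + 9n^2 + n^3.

Apply the Euclidean algorithm:
  n^3 − n^2 − 2n + 8 = (n^3 + 9n^2 + 26n + 24) + (−10n^2 − 28n − 16)
  n^3 + 9n^2 + 26n + 24 = (−(1/10)n − 31/50)(−10n^2 − 28n − 16) + ((176/25)n + 352/25)
  −10n^2 − 28n − 16 = (−(125/88)n − 25/22)((176/25)n + 352/25) + (0)
Last nonzero remainder: (176/25)n + 352/25. Dividing through by 176/25 gives the monic gcd n + 2.

2 + n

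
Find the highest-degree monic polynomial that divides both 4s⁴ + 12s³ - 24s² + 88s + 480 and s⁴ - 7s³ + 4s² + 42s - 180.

By polynomial division,
  4s⁴ + 12s³ - 24s² + 88s + 480 = (4)(s⁴ - 7s³ + 4s² + 42s - 180) + (40s³ - 40s² - 80s + 1200)
  s⁴ - 7s³ + 4s² + 42s - 180 = ((1/40)s - 3/20)(40s³ - 40s² - 80s + 1200) + (0)
Last nonzero remainder: 40s³ - 40s² - 80s + 1200. Dividing through by 40 gives the monic gcd s³ - s² - 2s + 30.

s³ - s² - 2s + 30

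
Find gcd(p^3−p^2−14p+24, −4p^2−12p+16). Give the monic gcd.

p+4

Repeated division with remainder:
  p^3−p^2−14p+24 = (−(1/4)p+1)(−4p^2−12p+16) + (2p+8)
  −4p^2−12p+16 = (−2p+2)(2p+8) + (0)
Last nonzero remainder: 2p+8. Dividing through by 2 gives the monic gcd p+4.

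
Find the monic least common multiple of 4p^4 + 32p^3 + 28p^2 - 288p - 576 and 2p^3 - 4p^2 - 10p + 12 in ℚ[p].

Euclidean algorithm in ℚ[p]:
  4p^4 + 32p^3 + 28p^2 - 288p - 576 = (2p + 20)(2p^3 - 4p^2 - 10p + 12) + (128p^2 - 112p - 816)
  2p^3 - 4p^2 - 10p + 12 = ((1/64)p - 9/512)(128p^2 - 112p - 816) + ((25/32)p - 75/32)
  128p^2 - 112p - 816 = ((4096/25)p + 8704/25)((25/32)p - 75/32) + (0)
Last nonzero remainder: (25/32)p - 75/32. Dividing through by 25/32 gives the monic gcd p - 3.
Then lcm(f, g) = f·g / gcd(f, g); expanding and making the result monic gives the answer.

p^6 + 9p^5 + 13p^4 - 81p^3 - 230p^2 + 288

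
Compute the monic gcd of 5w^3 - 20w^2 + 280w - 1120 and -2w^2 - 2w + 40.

w - 4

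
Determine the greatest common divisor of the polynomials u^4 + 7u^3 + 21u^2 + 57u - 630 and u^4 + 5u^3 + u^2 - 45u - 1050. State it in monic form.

u^3 + 10u^2 + 51u + 210

Apply the Euclidean algorithm:
  u^4 + 7u^3 + 21u^2 + 57u - 630 = (u^4 + 5u^3 + u^2 - 45u - 1050) + (2u^3 + 20u^2 + 102u + 420)
  u^4 + 5u^3 + u^2 - 45u - 1050 = ((1/2)u - 5/2)(2u^3 + 20u^2 + 102u + 420) + (0)
Last nonzero remainder: 2u^3 + 20u^2 + 102u + 420. Dividing through by 2 gives the monic gcd u^3 + 10u^2 + 51u + 210.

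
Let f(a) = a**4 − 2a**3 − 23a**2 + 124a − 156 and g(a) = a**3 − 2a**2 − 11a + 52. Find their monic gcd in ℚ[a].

a**2 − 6a + 13

Apply the Euclidean algorithm:
  a**4 − 2a**3 − 23a**2 + 124a − 156 = (a)(a**3 − 2a**2 − 11a + 52) + (−12a**2 + 72a − 156)
  a**3 − 2a**2 − 11a + 52 = (−(1/12)a − 1/3)(−12a**2 + 72a − 156) + (0)
Last nonzero remainder: −12a**2 + 72a − 156. Dividing through by −12 gives the monic gcd a**2 − 6a + 13.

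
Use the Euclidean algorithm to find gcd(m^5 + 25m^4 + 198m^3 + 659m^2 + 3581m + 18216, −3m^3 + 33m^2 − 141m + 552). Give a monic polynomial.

Apply the Euclidean algorithm:
  m^5 + 25m^4 + 198m^3 + 659m^2 + 3581m + 18216 = (−(1/3)m^2 − 12m − 547/3)(−3m^3 + 33m^2 − 141m + 552) + (5168m^2 − 15504m + 118864)
  −3m^3 + 33m^2 − 141m + 552 = (−(3/5168)m + 3/646)(5168m^2 − 15504m + 118864) + (0)
Last nonzero remainder: 5168m^2 − 15504m + 118864. Dividing through by 5168 gives the monic gcd m^2 − 3m + 23.

m^2 − 3m + 23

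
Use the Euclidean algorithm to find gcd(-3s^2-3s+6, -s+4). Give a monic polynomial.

1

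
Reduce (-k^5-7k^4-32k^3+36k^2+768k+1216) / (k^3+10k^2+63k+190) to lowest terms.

(-k^3-2k^2+16k+32)/(k+5)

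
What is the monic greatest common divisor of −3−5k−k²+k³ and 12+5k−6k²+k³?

−3−2k+k²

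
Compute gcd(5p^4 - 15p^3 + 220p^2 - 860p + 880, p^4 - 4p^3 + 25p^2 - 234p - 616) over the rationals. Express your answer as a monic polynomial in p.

By polynomial division,
  5p^4 - 15p^3 + 220p^2 - 860p + 880 = (5)(p^4 - 4p^3 + 25p^2 - 234p - 616) + (5p^3 + 95p^2 + 310p + 3960)
  p^4 - 4p^3 + 25p^2 - 234p - 616 = ((1/5)p - 23/5)(5p^3 + 95p^2 + 310p + 3960) + (400p^2 + 400p + 17600)
  5p^3 + 95p^2 + 310p + 3960 = ((1/80)p + 9/40)(400p^2 + 400p + 17600) + (0)
Last nonzero remainder: 400p^2 + 400p + 17600. Dividing through by 400 gives the monic gcd p^2 + p + 44.

p^2 + p + 44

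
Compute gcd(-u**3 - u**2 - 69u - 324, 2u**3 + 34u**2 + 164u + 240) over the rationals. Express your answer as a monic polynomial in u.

Euclidean algorithm in ℚ[u]:
  -u**3 - u**2 - 69u - 324 = (-1/2)(2u**3 + 34u**2 + 164u + 240) + (16u**2 + 13u - 204)
  2u**3 + 34u**2 + 164u + 240 = ((1/8)u + 259/128)(16u**2 + 13u - 204) + ((20889/128)u + 20889/32)
  16u**2 + 13u - 204 = ((2048/20889)u - 2176/6963)((20889/128)u + 20889/32) + (0)
Last nonzero remainder: (20889/128)u + 20889/32. Dividing through by 20889/128 gives the monic gcd u + 4.

u + 4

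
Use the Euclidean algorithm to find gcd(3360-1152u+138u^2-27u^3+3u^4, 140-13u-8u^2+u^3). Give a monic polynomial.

-7+u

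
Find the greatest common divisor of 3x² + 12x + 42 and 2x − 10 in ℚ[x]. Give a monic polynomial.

1

Repeated division with remainder:
  3x² + 12x + 42 = ((3/2)x + 27/2)(2x − 10) + (177)
  2x − 10 = ((2/177)x − 10/177)(177) + (0)
The last nonzero remainder is the constant 177, so the polynomials are coprime and gcd = 1.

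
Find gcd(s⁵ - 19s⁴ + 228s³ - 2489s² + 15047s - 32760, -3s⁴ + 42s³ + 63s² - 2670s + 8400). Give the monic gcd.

s² - 12s + 35

By polynomial division,
  s⁵ - 19s⁴ + 228s³ - 2489s² + 15047s - 32760 = (-(1/3)s + 5/3)(-3s⁴ + 42s³ + 63s² - 2670s + 8400) + (179s³ - 3484s² + 22297s - 46760)
  -3s⁴ + 42s³ + 63s² - 2670s + 8400 = (-(3/179)s - 2934/32041)(179s³ - 3484s² + 22297s - 46760) + ((3770016/32041)s² - (45240192/32041)s + 131950560/32041)
  179s³ - 3484s² + 22297s - 46760 = ((5735339/3770016)s - 5350847/471252)((3770016/32041)s² - (45240192/32041)s + 131950560/32041) + (0)
Last nonzero remainder: (3770016/32041)s² - (45240192/32041)s + 131950560/32041. Dividing through by 3770016/32041 gives the monic gcd s² - 12s + 35.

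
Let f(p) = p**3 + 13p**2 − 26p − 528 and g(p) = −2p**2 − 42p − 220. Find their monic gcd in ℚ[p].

By polynomial division,
  p**3 + 13p**2 − 26p − 528 = (−(1/2)p + 4)(−2p**2 − 42p − 220) + (32p + 352)
  −2p**2 − 42p − 220 = (−(1/16)p − 5/8)(32p + 352) + (0)
Last nonzero remainder: 32p + 352. Dividing through by 32 gives the monic gcd p + 11.

p + 11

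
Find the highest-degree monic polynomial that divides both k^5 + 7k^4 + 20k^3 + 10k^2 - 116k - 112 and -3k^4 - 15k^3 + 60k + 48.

k^3 + 3k^2 - 6k - 8

Euclidean algorithm in ℚ[k]:
  k^5 + 7k^4 + 20k^3 + 10k^2 - 116k - 112 = (-(1/3)k - 2/3)(-3k^4 - 15k^3 + 60k + 48) + (10k^3 + 30k^2 - 60k - 80)
  -3k^4 - 15k^3 + 60k + 48 = (-(3/10)k - 3/5)(10k^3 + 30k^2 - 60k - 80) + (0)
Last nonzero remainder: 10k^3 + 30k^2 - 60k - 80. Dividing through by 10 gives the monic gcd k^3 + 3k^2 - 6k - 8.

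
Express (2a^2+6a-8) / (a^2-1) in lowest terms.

(2a+8)/(a+1)

Apply the Euclidean algorithm:
  2a^2+6a-8 = (2)(a^2-1) + (6a-6)
  a^2-1 = ((1/6)a+1/6)(6a-6) + (0)
Last nonzero remainder: 6a-6. Dividing through by 6 gives the monic gcd a-1.
Cancel a-1 from numerator and denominator to get the reduced form.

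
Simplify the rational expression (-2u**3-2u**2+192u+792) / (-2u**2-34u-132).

Repeated division with remainder:
  -2u**3-2u**2+192u+792 = (u-16)(-2u**2-34u-132) + (-220u-1320)
  -2u**2-34u-132 = ((1/110)u+1/10)(-220u-1320) + (0)
Last nonzero remainder: -220u-1320. Dividing through by -220 gives the monic gcd u+6.
Cancel u+6 from numerator and denominator to get the reduced form.

(u**2-5u-66)/(u+11)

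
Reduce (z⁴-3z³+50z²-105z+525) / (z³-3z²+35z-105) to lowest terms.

(z²-3z+15)/(z-3)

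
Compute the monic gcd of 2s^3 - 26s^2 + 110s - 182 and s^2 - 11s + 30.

1

Apply the Euclidean algorithm:
  2s^3 - 26s^2 + 110s - 182 = (2s - 4)(s^2 - 11s + 30) + (6s - 62)
  s^2 - 11s + 30 = ((1/6)s - 1/9)(6s - 62) + (208/9)
  6s - 62 = ((27/104)s - 279/104)(208/9) + (0)
The last nonzero remainder is the constant 208/9, so the polynomials are coprime and gcd = 1.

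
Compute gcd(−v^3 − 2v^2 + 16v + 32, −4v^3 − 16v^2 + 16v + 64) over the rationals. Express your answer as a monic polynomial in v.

v^2 + 6v + 8

Repeated division with remainder:
  −v^3 − 2v^2 + 16v + 32 = (1/4)(−4v^3 − 16v^2 + 16v + 64) + (2v^2 + 12v + 16)
  −4v^3 − 16v^2 + 16v + 64 = (−2v + 4)(2v^2 + 12v + 16) + (0)
Last nonzero remainder: 2v^2 + 12v + 16. Dividing through by 2 gives the monic gcd v^2 + 6v + 8.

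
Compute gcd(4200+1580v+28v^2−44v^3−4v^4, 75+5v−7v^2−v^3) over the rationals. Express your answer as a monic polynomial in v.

Repeated division with remainder:
  −4v^4−44v^3+28v^2+1580v+4200 = (4v+16)(−v^3−7v^2+5v+75) + (120v^2+1200v+3000)
  −v^3−7v^2+5v+75 = (−(1/120)v+1/40)(120v^2+1200v+3000) + (0)
Last nonzero remainder: 120v^2+1200v+3000. Dividing through by 120 gives the monic gcd v^2+10v+25.

25+10v+v^2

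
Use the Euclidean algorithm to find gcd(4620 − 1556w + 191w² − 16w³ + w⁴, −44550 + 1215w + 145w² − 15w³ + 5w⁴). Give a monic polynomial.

Euclidean algorithm in ℚ[w]:
  w⁴ − 16w³ + 191w² − 1556w + 4620 = (1/5)(5w⁴ − 15w³ + 145w² + 1215w − 44550) + (−13w³ + 162w² − 1799w + 13530)
  5w⁴ − 15w³ + 145w² + 1215w − 44550 = (−(5/13)w − 615/169)(−13w³ + 162w² − 1799w + 13530) + ((7200/169)w² − (21600/169)w + 792000/169)
  −13w³ + 162w² − 1799w + 13530 = (−(2197/7200)w + 6929/2400)((7200/169)w² − (21600/169)w + 792000/169) + (0)
Last nonzero remainder: (7200/169)w² − (21600/169)w + 792000/169. Dividing through by 7200/169 gives the monic gcd w² − 3w + 110.

110 − 3w + w²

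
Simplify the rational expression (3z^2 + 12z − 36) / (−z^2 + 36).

(−3z + 6)/(z − 6)

By polynomial division,
  3z^2 + 12z − 36 = (−3)(−z^2 + 36) + (12z + 72)
  −z^2 + 36 = (−(1/12)z + 1/2)(12z + 72) + (0)
Last nonzero remainder: 12z + 72. Dividing through by 12 gives the monic gcd z + 6.
Cancel z + 6 from numerator and denominator to get the reduced form.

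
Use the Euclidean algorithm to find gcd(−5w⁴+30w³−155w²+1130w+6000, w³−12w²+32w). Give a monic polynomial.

Euclidean algorithm in ℚ[w]:
  −5w⁴+30w³−155w²+1130w+6000 = (−5w−30)(w³−12w²+32w) + (−355w²+2090w+6000)
  w³−12w²+32w = (−(1/355)w+434/25205)(−355w²+2090w+6000) + ((65100/5041)w−520800/5041)
  −355w²+2090w+6000 = (−(357911/13020)w−25205/434)((65100/5041)w−520800/5041) + (0)
Last nonzero remainder: (65100/5041)w−520800/5041. Dividing through by 65100/5041 gives the monic gcd w−8.

w−8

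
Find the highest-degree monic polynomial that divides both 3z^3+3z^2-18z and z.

z

Euclidean algorithm in ℚ[z]:
  3z^3+3z^2-18z = (3z^2+3z-18)(z) + (0)
The last nonzero remainder z is already monic.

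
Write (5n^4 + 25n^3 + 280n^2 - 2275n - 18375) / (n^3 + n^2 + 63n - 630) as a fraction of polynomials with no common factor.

(5n^2 - 10n - 175)/(n - 6)

Apply the Euclidean algorithm:
  5n^4 + 25n^3 + 280n^2 - 2275n - 18375 = (5n + 20)(n^3 + n^2 + 63n - 630) + (-55n^2 - 385n - 5775)
  n^3 + n^2 + 63n - 630 = (-(1/55)n + 6/55)(-55n^2 - 385n - 5775) + (0)
Last nonzero remainder: -55n^2 - 385n - 5775. Dividing through by -55 gives the monic gcd n^2 + 7n + 105.
Cancel n^2 + 7n + 105 from numerator and denominator to get the reduced form.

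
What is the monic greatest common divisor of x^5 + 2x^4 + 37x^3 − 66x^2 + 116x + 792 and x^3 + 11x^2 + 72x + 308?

By polynomial division,
  x^5 + 2x^4 + 37x^3 − 66x^2 + 116x + 792 = (x^2 − 9x + 64)(x^3 + 11x^2 + 72x + 308) + (−430x^2 − 1720x − 18920)
  x^3 + 11x^2 + 72x + 308 = (−(1/430)x − 7/430)(−430x^2 − 1720x − 18920) + (0)
Last nonzero remainder: −430x^2 − 1720x − 18920. Dividing through by −430 gives the monic gcd x^2 + 4x + 44.

x^2 + 4x + 44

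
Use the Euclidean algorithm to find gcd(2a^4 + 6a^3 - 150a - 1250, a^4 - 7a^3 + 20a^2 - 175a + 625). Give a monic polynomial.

a^3 - 2a^2 + 10a - 125

Repeated division with remainder:
  2a^4 + 6a^3 - 150a - 1250 = (2)(a^4 - 7a^3 + 20a^2 - 175a + 625) + (20a^3 - 40a^2 + 200a - 2500)
  a^4 - 7a^3 + 20a^2 - 175a + 625 = ((1/20)a - 1/4)(20a^3 - 40a^2 + 200a - 2500) + (0)
Last nonzero remainder: 20a^3 - 40a^2 + 200a - 2500. Dividing through by 20 gives the monic gcd a^3 - 2a^2 + 10a - 125.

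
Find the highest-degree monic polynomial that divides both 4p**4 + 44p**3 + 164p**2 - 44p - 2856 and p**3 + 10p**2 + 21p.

Repeated division with remainder:
  4p**4 + 44p**3 + 164p**2 - 44p - 2856 = (4p + 4)(p**3 + 10p**2 + 21p) + (40p**2 - 128p - 2856)
  p**3 + 10p**2 + 21p = ((1/40)p + 33/100)(40p**2 - 128p - 2856) + ((3366/25)p + 23562/25)
  40p**2 - 128p - 2856 = ((500/1683)p - 100/33)((3366/25)p + 23562/25) + (0)
Last nonzero remainder: (3366/25)p + 23562/25. Dividing through by 3366/25 gives the monic gcd p + 7.

p + 7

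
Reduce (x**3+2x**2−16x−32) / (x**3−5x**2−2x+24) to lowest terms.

(x+4)/(x−3)

Apply the Euclidean algorithm:
  x**3+2x**2−16x−32 = (x**3−5x**2−2x+24) + (7x**2−14x−56)
  x**3−5x**2−2x+24 = ((1/7)x−3/7)(7x**2−14x−56) + (0)
Last nonzero remainder: 7x**2−14x−56. Dividing through by 7 gives the monic gcd x**2−2x−8.
Cancel x**2−2x−8 from numerator and denominator to get the reduced form.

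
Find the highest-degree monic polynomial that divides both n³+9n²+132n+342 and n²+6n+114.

Repeated division with remainder:
  n³+9n²+132n+342 = (n+3)(n²+6n+114) + (0)
The last nonzero remainder n²+6n+114 is already monic.

n²+6n+114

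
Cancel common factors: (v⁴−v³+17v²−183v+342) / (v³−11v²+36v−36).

Apply the Euclidean algorithm:
  v⁴−v³+17v²−183v+342 = (v+10)(v³−11v²+36v−36) + (91v²−507v+702)
  v³−11v²+36v−36 = ((1/91)v−38/637)(91v²−507v+702) + (−(96/49)v+288/49)
  91v²−507v+702 = (−(4459/96)v+1911/16)(−(96/49)v+288/49) + (0)
Last nonzero remainder: −(96/49)v+288/49. Dividing through by −96/49 gives the monic gcd v−3.
Cancel v−3 from numerator and denominator to get the reduced form.

(v³+2v²+23v−114)/(v²−8v+12)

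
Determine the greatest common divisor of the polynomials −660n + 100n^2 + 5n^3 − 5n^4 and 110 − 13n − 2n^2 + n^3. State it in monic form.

22 − 7n + n^2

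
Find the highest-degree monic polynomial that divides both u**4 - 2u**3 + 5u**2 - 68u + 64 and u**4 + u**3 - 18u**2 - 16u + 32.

Euclidean algorithm in ℚ[u]:
  u**4 - 2u**3 + 5u**2 - 68u + 64 = (u**4 + u**3 - 18u**2 - 16u + 32) + (-3u**3 + 23u**2 - 52u + 32)
  u**4 + u**3 - 18u**2 - 16u + 32 = (-(1/3)u - 26/9)(-3u**3 + 23u**2 - 52u + 32) + ((280/9)u**2 - (1400/9)u + 1120/9)
  -3u**3 + 23u**2 - 52u + 32 = (-(27/280)u + 9/35)((280/9)u**2 - (1400/9)u + 1120/9) + (0)
Last nonzero remainder: (280/9)u**2 - (1400/9)u + 1120/9. Dividing through by 280/9 gives the monic gcd u**2 - 5u + 4.

u**2 - 5u + 4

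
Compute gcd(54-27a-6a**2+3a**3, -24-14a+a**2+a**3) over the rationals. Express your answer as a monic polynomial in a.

By polynomial division,
  3a**3-6a**2-27a+54 = (3)(a**3+a**2-14a-24) + (-9a**2+15a+126)
  a**3+a**2-14a-24 = (-(1/9)a-8/27)(-9a**2+15a+126) + ((40/9)a+40/3)
  -9a**2+15a+126 = (-(81/40)a+189/20)((40/9)a+40/3) + (0)
Last nonzero remainder: (40/9)a+40/3. Dividing through by 40/9 gives the monic gcd a+3.

3+a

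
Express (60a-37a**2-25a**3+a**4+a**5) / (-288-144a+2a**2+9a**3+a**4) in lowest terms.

By polynomial division,
  a**5+a**4-25a**3-37a**2+60a = (a-8)(a**4+9a**3+2a**2-144a-288) + (45a**3+123a**2-804a-2304)
  a**4+9a**3+2a**2-144a-288 = ((1/45)a+94/675)(45a**3+123a**2-804a-2304) + ((616/225)a**2+(4312/225)a+2464/75)
  45a**3+123a**2-804a-2304 = ((10125/616)a-5400/77)((616/225)a**2+(4312/225)a+2464/75) + (0)
Last nonzero remainder: (616/225)a**2+(4312/225)a+2464/75. Dividing through by 616/225 gives the monic gcd a**2+7a+12.
Cancel a**2+7a+12 from numerator and denominator to get the reduced form.

(5a-6a**2+a**3)/(-24+2a+a**2)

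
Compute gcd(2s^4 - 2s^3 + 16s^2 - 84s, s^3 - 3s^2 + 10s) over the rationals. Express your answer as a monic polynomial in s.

s

Euclidean algorithm in ℚ[s]:
  2s^4 - 2s^3 + 16s^2 - 84s = (2s + 4)(s^3 - 3s^2 + 10s) + (8s^2 - 124s)
  s^3 - 3s^2 + 10s = ((1/8)s + 25/16)(8s^2 - 124s) + ((815/4)s)
  8s^2 - 124s = ((32/815)s - 496/815)((815/4)s) + (0)
Last nonzero remainder: (815/4)s. Dividing through by 815/4 gives the monic gcd s.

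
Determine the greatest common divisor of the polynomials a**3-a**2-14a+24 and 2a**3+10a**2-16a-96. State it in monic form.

a**2+a-12

Repeated division with remainder:
  a**3-a**2-14a+24 = (1/2)(2a**3+10a**2-16a-96) + (-6a**2-6a+72)
  2a**3+10a**2-16a-96 = (-(1/3)a-4/3)(-6a**2-6a+72) + (0)
Last nonzero remainder: -6a**2-6a+72. Dividing through by -6 gives the monic gcd a**2+a-12.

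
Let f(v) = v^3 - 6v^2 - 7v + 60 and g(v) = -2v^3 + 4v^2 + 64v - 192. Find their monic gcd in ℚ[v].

By polynomial division,
  v^3 - 6v^2 - 7v + 60 = (-1/2)(-2v^3 + 4v^2 + 64v - 192) + (-4v^2 + 25v - 36)
  -2v^3 + 4v^2 + 64v - 192 = ((1/2)v + 17/8)(-4v^2 + 25v - 36) + ((231/8)v - 231/2)
  -4v^2 + 25v - 36 = (-(32/231)v + 24/77)((231/8)v - 231/2) + (0)
Last nonzero remainder: (231/8)v - 231/2. Dividing through by 231/8 gives the monic gcd v - 4.

v - 4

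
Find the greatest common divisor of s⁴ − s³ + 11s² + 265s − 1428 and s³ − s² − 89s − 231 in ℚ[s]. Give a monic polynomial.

s + 7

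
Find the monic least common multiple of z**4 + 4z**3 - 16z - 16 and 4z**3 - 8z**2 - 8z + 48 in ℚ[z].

Euclidean algorithm in ℚ[z]:
  z**4 + 4z**3 - 16z - 16 = ((1/4)z + 3/2)(4z**3 - 8z**2 - 8z + 48) + (14z**2 - 16z - 88)
  4z**3 - 8z**2 - 8z + 48 = ((2/7)z - 12/49)(14z**2 - 16z - 88) + ((648/49)z + 1296/49)
  14z**2 - 16z - 88 = ((343/324)z - 539/162)((648/49)z + 1296/49) + (0)
Last nonzero remainder: (648/49)z + 1296/49. Dividing through by 648/49 gives the monic gcd z + 2.
Then lcm(f, g) = f·g / gcd(f, g); expanding and making the result monic gives the answer.

z**6 - 10z**4 + 8z**3 + 48z**2 - 32z - 96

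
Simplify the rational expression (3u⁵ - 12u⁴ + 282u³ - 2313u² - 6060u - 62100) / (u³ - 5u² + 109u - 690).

Euclidean algorithm in ℚ[u]:
  3u⁵ - 12u⁴ + 282u³ - 2313u² - 6060u - 62100 = (3u² + 3u - 30)(u³ - 5u² + 109u - 690) + (-720u² - 720u - 82800)
  u³ - 5u² + 109u - 690 = (-(1/720)u + 1/120)(-720u² - 720u - 82800) + (0)
Last nonzero remainder: -720u² - 720u - 82800. Dividing through by -720 gives the monic gcd u² + u + 115.
Cancel u² + u + 115 from numerator and denominator to get the reduced form.

(3u³ - 15u² - 48u - 540)/(u - 6)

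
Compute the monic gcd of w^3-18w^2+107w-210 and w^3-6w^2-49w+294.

w^2-13w+42

By polynomial division,
  w^3-18w^2+107w-210 = (w^3-6w^2-49w+294) + (-12w^2+156w-504)
  w^3-6w^2-49w+294 = (-(1/12)w-7/12)(-12w^2+156w-504) + (0)
Last nonzero remainder: -12w^2+156w-504. Dividing through by -12 gives the monic gcd w^2-13w+42.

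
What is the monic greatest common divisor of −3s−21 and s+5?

1

Apply the Euclidean algorithm:
  −3s−21 = (−3)(s+5) + (−6)
  s+5 = (−(1/6)s−5/6)(−6) + (0)
The last nonzero remainder is the constant −6, so the polynomials are coprime and gcd = 1.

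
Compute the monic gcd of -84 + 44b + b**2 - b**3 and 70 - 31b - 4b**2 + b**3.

-2 + b

Apply the Euclidean algorithm:
  -b**3 + b**2 + 44b - 84 = (-1)(b**3 - 4b**2 - 31b + 70) + (-3b**2 + 13b - 14)
  b**3 - 4b**2 - 31b + 70 = (-(1/3)b - 1/9)(-3b**2 + 13b - 14) + (-(308/9)b + 616/9)
  -3b**2 + 13b - 14 = ((27/308)b - 9/44)(-(308/9)b + 616/9) + (0)
Last nonzero remainder: -(308/9)b + 616/9. Dividing through by -308/9 gives the monic gcd b - 2.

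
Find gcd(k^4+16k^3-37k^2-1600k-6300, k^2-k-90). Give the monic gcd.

k^2-k-90

Apply the Euclidean algorithm:
  k^4+16k^3-37k^2-1600k-6300 = (k^2+17k+70)(k^2-k-90) + (0)
The last nonzero remainder k^2-k-90 is already monic.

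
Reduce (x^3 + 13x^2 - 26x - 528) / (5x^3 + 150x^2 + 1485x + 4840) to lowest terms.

Apply the Euclidean algorithm:
  x^3 + 13x^2 - 26x - 528 = (1/5)(5x^3 + 150x^2 + 1485x + 4840) + (-17x^2 - 323x - 1496)
  5x^3 + 150x^2 + 1485x + 4840 = (-(5/17)x - 55/17)(-17x^2 - 323x - 1496) + (0)
Last nonzero remainder: -17x^2 - 323x - 1496. Dividing through by -17 gives the monic gcd x^2 + 19x + 88.
Cancel x^2 + 19x + 88 from numerator and denominator to get the reduced form.

(x - 6)/(5x + 55)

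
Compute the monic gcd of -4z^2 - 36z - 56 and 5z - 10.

Repeated division with remainder:
  -4z^2 - 36z - 56 = (-(4/5)z - 44/5)(5z - 10) + (-144)
  5z - 10 = (-(5/144)z + 5/72)(-144) + (0)
The last nonzero remainder is the constant -144, so the polynomials are coprime and gcd = 1.

1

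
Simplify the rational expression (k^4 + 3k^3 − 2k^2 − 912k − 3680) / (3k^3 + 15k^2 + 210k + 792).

(k^3 − k^2 + 2k − 920)/(3k^2 + 3k + 198)

Repeated division with remainder:
  k^4 + 3k^3 − 2k^2 − 912k − 3680 = ((1/3)k − 2/3)(3k^3 + 15k^2 + 210k + 792) + (−62k^2 − 1036k − 3152)
  3k^3 + 15k^2 + 210k + 792 = (−(3/62)k + 1089/1922)(−62k^2 − 1036k − 3152) + ((619344/961)k + 2477376/961)
  −62k^2 − 1036k − 3152 = (−(29791/309672)k − 189317/154836)((619344/961)k + 2477376/961) + (0)
Last nonzero remainder: (619344/961)k + 2477376/961. Dividing through by 619344/961 gives the monic gcd k + 4.
Cancel k + 4 from numerator and denominator to get the reduced form.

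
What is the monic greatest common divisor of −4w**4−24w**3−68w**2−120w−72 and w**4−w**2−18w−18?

w**3+3w**2+8w+6

Euclidean algorithm in ℚ[w]:
  −4w**4−24w**3−68w**2−120w−72 = (−4)(w**4−w**2−18w−18) + (−24w**3−72w**2−192w−144)
  w**4−w**2−18w−18 = (−(1/24)w+1/8)(−24w**3−72w**2−192w−144) + (0)
Last nonzero remainder: −24w**3−72w**2−192w−144. Dividing through by −24 gives the monic gcd w**3+3w**2+8w+6.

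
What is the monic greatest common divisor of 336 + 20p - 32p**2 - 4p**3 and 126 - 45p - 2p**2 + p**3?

Euclidean algorithm in ℚ[p]:
  -4p**3 - 32p**2 + 20p + 336 = (-4)(p**3 - 2p**2 - 45p + 126) + (-40p**2 - 160p + 840)
  p**3 - 2p**2 - 45p + 126 = (-(1/40)p + 3/20)(-40p**2 - 160p + 840) + (0)
Last nonzero remainder: -40p**2 - 160p + 840. Dividing through by -40 gives the monic gcd p**2 + 4p - 21.

-21 + 4p + p**2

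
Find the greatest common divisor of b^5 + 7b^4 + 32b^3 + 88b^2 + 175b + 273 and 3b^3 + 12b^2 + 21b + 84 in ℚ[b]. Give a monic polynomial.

b^2 + 7

Apply the Euclidean algorithm:
  b^5 + 7b^4 + 32b^3 + 88b^2 + 175b + 273 = ((1/3)b^2 + b + 13/3)(3b^3 + 12b^2 + 21b + 84) + (−13b^2 − 91)
  3b^3 + 12b^2 + 21b + 84 = (−(3/13)b − 12/13)(−13b^2 − 91) + (0)
Last nonzero remainder: −13b^2 − 91. Dividing through by −13 gives the monic gcd b^2 + 7.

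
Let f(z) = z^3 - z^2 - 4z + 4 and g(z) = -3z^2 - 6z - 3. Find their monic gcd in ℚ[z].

Apply the Euclidean algorithm:
  z^3 - z^2 - 4z + 4 = (-(1/3)z + 1)(-3z^2 - 6z - 3) + (z + 7)
  -3z^2 - 6z - 3 = (-3z + 15)(z + 7) + (-108)
  z + 7 = (-(1/108)z - 7/108)(-108) + (0)
The last nonzero remainder is the constant -108, so the polynomials are coprime and gcd = 1.

1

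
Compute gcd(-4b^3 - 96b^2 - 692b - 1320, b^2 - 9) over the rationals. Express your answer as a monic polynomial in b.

Repeated division with remainder:
  -4b^3 - 96b^2 - 692b - 1320 = (-4b - 96)(b^2 - 9) + (-728b - 2184)
  b^2 - 9 = (-(1/728)b + 3/728)(-728b - 2184) + (0)
Last nonzero remainder: -728b - 2184. Dividing through by -728 gives the monic gcd b + 3.

b + 3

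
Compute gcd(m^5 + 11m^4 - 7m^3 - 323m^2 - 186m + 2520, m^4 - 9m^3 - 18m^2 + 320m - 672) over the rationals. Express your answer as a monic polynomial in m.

m^2 + 2m - 24

Apply the Euclidean algorithm:
  m^5 + 11m^4 - 7m^3 - 323m^2 - 186m + 2520 = (m + 20)(m^4 - 9m^3 - 18m^2 + 320m - 672) + (191m^3 - 283m^2 - 5914m + 15960)
  m^4 - 9m^3 - 18m^2 + 320m - 672 = ((1/191)m - 1436/36481)(191m^3 - 283m^2 - 5914m + 15960) + ((66528/36481)m^2 + (133056/36481)m - 1596672/36481)
  191m^3 - 283m^2 - 5914m + 15960 = ((6967871/66528)m - 3465695/9504)((66528/36481)m^2 + (133056/36481)m - 1596672/36481) + (0)
Last nonzero remainder: (66528/36481)m^2 + (133056/36481)m - 1596672/36481. Dividing through by 66528/36481 gives the monic gcd m^2 + 2m - 24.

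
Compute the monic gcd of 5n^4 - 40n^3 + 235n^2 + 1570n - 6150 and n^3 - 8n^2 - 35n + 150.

By polynomial division,
  5n^4 - 40n^3 + 235n^2 + 1570n - 6150 = (5n)(n^3 - 8n^2 - 35n + 150) + (410n^2 + 820n - 6150)
  n^3 - 8n^2 - 35n + 150 = ((1/410)n - 1/41)(410n^2 + 820n - 6150) + (0)
Last nonzero remainder: 410n^2 + 820n - 6150. Dividing through by 410 gives the monic gcd n^2 + 2n - 15.

n^2 + 2n - 15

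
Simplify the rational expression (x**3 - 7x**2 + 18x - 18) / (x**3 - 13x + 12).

Euclidean algorithm in ℚ[x]:
  x**3 - 7x**2 + 18x - 18 = (x**3 - 13x + 12) + (-7x**2 + 31x - 30)
  x**3 - 13x + 12 = (-(1/7)x - 31/49)(-7x**2 + 31x - 30) + ((114/49)x - 342/49)
  -7x**2 + 31x - 30 = (-(343/114)x + 245/57)((114/49)x - 342/49) + (0)
Last nonzero remainder: (114/49)x - 342/49. Dividing through by 114/49 gives the monic gcd x - 3.
Cancel x - 3 from numerator and denominator to get the reduced form.

(x**2 - 4x + 6)/(x**2 + 3x - 4)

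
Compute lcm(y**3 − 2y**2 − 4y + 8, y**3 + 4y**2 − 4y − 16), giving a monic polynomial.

y**4 + 2y**3 − 12y**2 − 8y + 32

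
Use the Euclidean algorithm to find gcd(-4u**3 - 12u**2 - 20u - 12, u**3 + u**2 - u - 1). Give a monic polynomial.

u + 1

Repeated division with remainder:
  -4u**3 - 12u**2 - 20u - 12 = (-4)(u**3 + u**2 - u - 1) + (-8u**2 - 24u - 16)
  u**3 + u**2 - u - 1 = (-(1/8)u + 1/4)(-8u**2 - 24u - 16) + (3u + 3)
  -8u**2 - 24u - 16 = (-(8/3)u - 16/3)(3u + 3) + (0)
Last nonzero remainder: 3u + 3. Dividing through by 3 gives the monic gcd u + 1.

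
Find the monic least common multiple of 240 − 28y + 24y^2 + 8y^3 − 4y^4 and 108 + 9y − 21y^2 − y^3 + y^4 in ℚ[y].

Repeated division with remainder:
  −4y^4 + 8y^3 + 24y^2 − 28y + 240 = (−4)(y^4 − y^3 − 21y^2 + 9y + 108) + (4y^3 − 60y^2 + 8y + 672)
  y^4 − y^3 − 21y^2 + 9y + 108 = ((1/4)y + 7/2)(4y^3 − 60y^2 + 8y + 672) + (187y^2 − 187y − 2244)
  4y^3 − 60y^2 + 8y + 672 = ((4/187)y − 56/187)(187y^2 − 187y − 2244) + (0)
Last nonzero remainder: 187y^2 − 187y − 2244. Dividing through by 187 gives the monic gcd y^2 − y − 12.
Then lcm(f, g) = f·g / gcd(f, g); expanding and making the result monic gives the answer.

540 − 63y − 6y^2 + 25y^3 − 15y^4 − 2y^5 + y^6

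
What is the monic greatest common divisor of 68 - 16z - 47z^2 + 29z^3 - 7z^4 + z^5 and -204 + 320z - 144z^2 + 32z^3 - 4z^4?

17 - 4z + z^2

Euclidean algorithm in ℚ[z]:
  z^5 - 7z^4 + 29z^3 - 47z^2 - 16z + 68 = (-(1/4)z - 1/4)(-4z^4 + 32z^3 - 144z^2 + 320z - 204) + (z^3 - 3z^2 + 13z + 17)
  -4z^4 + 32z^3 - 144z^2 + 320z - 204 = (-4z + 20)(z^3 - 3z^2 + 13z + 17) + (-32z^2 + 128z - 544)
  z^3 - 3z^2 + 13z + 17 = (-(1/32)z - 1/32)(-32z^2 + 128z - 544) + (0)
Last nonzero remainder: -32z^2 + 128z - 544. Dividing through by -32 gives the monic gcd z^2 - 4z + 17.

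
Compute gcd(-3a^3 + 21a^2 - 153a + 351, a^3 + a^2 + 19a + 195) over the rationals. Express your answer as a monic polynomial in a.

Euclidean algorithm in ℚ[a]:
  -3a^3 + 21a^2 - 153a + 351 = (-3)(a^3 + a^2 + 19a + 195) + (24a^2 - 96a + 936)
  a^3 + a^2 + 19a + 195 = ((1/24)a + 5/24)(24a^2 - 96a + 936) + (0)
Last nonzero remainder: 24a^2 - 96a + 936. Dividing through by 24 gives the monic gcd a^2 - 4a + 39.

a^2 - 4a + 39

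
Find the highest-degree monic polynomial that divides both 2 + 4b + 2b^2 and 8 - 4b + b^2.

Euclidean algorithm in ℚ[b]:
  2b^2 + 4b + 2 = (2)(b^2 - 4b + 8) + (12b - 14)
  b^2 - 4b + 8 = ((1/12)b - 17/72)(12b - 14) + (169/36)
  12b - 14 = ((432/169)b - 504/169)(169/36) + (0)
The last nonzero remainder is the constant 169/36, so the polynomials are coprime and gcd = 1.

1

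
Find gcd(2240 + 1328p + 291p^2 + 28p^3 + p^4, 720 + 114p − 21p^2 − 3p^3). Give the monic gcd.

40 + 13p + p^2

Euclidean algorithm in ℚ[p]:
  p^4 + 28p^3 + 291p^2 + 1328p + 2240 = (−(1/3)p − 7)(−3p^3 − 21p^2 + 114p + 720) + (182p^2 + 2366p + 7280)
  −3p^3 − 21p^2 + 114p + 720 = (−(3/182)p + 9/91)(182p^2 + 2366p + 7280) + (0)
Last nonzero remainder: 182p^2 + 2366p + 7280. Dividing through by 182 gives the monic gcd p^2 + 13p + 40.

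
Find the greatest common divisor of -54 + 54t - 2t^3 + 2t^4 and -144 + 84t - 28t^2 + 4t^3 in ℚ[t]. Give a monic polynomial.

By polynomial division,
  2t^4 - 2t^3 + 54t - 54 = ((1/2)t + 3)(4t^3 - 28t^2 + 84t - 144) + (42t^2 - 126t + 378)
  4t^3 - 28t^2 + 84t - 144 = ((2/21)t - 8/21)(42t^2 - 126t + 378) + (0)
Last nonzero remainder: 42t^2 - 126t + 378. Dividing through by 42 gives the monic gcd t^2 - 3t + 9.

9 - 3t + t^2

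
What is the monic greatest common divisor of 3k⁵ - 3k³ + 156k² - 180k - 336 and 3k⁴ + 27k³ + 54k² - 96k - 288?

Apply the Euclidean algorithm:
  3k⁵ - 3k³ + 156k² - 180k - 336 = (k - 9)(3k⁴ + 27k³ + 54k² - 96k - 288) + (186k³ + 738k² - 756k - 2928)
  3k⁴ + 27k³ + 54k² - 96k - 288 = ((1/62)k + 78/961)(186k³ + 738k² - 756k - 2928) + ((6048/961)k² + (12096/961)k - 48384/961)
  186k³ + 738k² - 756k - 2928 = ((29791/1008)k + 58621/1008)((6048/961)k² + (12096/961)k - 48384/961) + (0)
Last nonzero remainder: (6048/961)k² + (12096/961)k - 48384/961. Dividing through by 6048/961 gives the monic gcd k² + 2k - 8.

k² + 2k - 8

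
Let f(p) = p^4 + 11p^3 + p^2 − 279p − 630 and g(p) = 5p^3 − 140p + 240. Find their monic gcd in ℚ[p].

p + 6

Apply the Euclidean algorithm:
  p^4 + 11p^3 + p^2 − 279p − 630 = ((1/5)p + 11/5)(5p^3 − 140p + 240) + (29p^2 − 19p − 1158)
  5p^3 − 140p + 240 = ((5/29)p + 95/841)(29p^2 − 19p − 1158) + ((51975/841)p + 311850/841)
  29p^2 − 19p − 1158 = ((24389/51975)p − 162313/51975)((51975/841)p + 311850/841) + (0)
Last nonzero remainder: (51975/841)p + 311850/841. Dividing through by 51975/841 gives the monic gcd p + 6.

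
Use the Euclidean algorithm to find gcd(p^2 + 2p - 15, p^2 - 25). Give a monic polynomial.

Repeated division with remainder:
  p^2 + 2p - 15 = (p^2 - 25) + (2p + 10)
  p^2 - 25 = ((1/2)p - 5/2)(2p + 10) + (0)
Last nonzero remainder: 2p + 10. Dividing through by 2 gives the monic gcd p + 5.

p + 5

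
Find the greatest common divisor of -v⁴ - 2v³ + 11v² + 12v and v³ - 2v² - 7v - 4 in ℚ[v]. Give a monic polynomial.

v + 1

By polynomial division,
  -v⁴ - 2v³ + 11v² + 12v = (-v - 4)(v³ - 2v² - 7v - 4) + (-4v² - 20v - 16)
  v³ - 2v² - 7v - 4 = (-(1/4)v + 7/4)(-4v² - 20v - 16) + (24v + 24)
  -4v² - 20v - 16 = (-(1/6)v - 2/3)(24v + 24) + (0)
Last nonzero remainder: 24v + 24. Dividing through by 24 gives the monic gcd v + 1.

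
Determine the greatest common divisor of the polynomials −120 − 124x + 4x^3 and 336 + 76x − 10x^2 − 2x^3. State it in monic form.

−6 + x

Apply the Euclidean algorithm:
  4x^3 − 124x − 120 = (−2)(−2x^3 − 10x^2 + 76x + 336) + (−20x^2 + 28x + 552)
  −2x^3 − 10x^2 + 76x + 336 = ((1/10)x + 16/25)(−20x^2 + 28x + 552) + ((72/25)x − 432/25)
  −20x^2 + 28x + 552 = (−(125/18)x − 575/18)((72/25)x − 432/25) + (0)
Last nonzero remainder: (72/25)x − 432/25. Dividing through by 72/25 gives the monic gcd x − 6.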